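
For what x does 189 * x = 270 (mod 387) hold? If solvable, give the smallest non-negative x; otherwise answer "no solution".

26

First find gcd(189, 387):
387 = 2×189 + 9
189 = 21×9 + 0
gcd = 9 and 9 | 270, so solutions exist. Divide through by 9: 21x ≡ 30 (mod 43).
Now find 21⁻¹ mod 43:
43 = 2×21 + 1
21 = 21×1 + 0
Back-substitute:
1 = 43 − 2·21
So 21·(-2) ≡ 1 (mod 43), i.e. 21⁻¹ ≡ 41.
Then x ≡ 41·30 ≡ 26 (mod 43); the smallest non-negative solution is x = 26.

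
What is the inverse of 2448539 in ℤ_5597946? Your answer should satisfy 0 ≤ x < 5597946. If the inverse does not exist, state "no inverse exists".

3871529

Apply the Euclidean algorithm to 5597946 and 2448539:
5597946 = 2×2448539 + 700868
2448539 = 3×700868 + 345935
700868 = 2×345935 + 8998
345935 = 38×8998 + 4011
8998 = 2×4011 + 976
4011 = 4×976 + 107
976 = 9×107 + 13
107 = 8×13 + 3
13 = 4×3 + 1
3 = 3×1 + 0
The gcd is 1. Working backward:
1 = 13 − 4·3
1 = −4·107 + 33·13
1 = 33·976 − 301·107
1 = −301·4011 + 1237·976
1 = 1237·8998 − 2775·4011
1 = −2775·345935 + 106687·8998
1 = 106687·700868 − 216149·345935
1 = −216149·2448539 + 755134·700868
1 = 755134·5597946 − 1726417·2448539
So 2448539·(-1726417) ≡ 1 (mod 5597946), and -1726417 ≡ 3871529 (mod 5597946).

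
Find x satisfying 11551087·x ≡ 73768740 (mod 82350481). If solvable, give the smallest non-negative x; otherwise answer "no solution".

First find gcd(11551087, 82350481):
82350481 = 7×11551087 + 1492872
11551087 = 7×1492872 + 1100983
1492872 = 1×1100983 + 391889
1100983 = 2×391889 + 317205
391889 = 1×317205 + 74684
317205 = 4×74684 + 18469
74684 = 4×18469 + 808
18469 = 22×808 + 693
808 = 1×693 + 115
693 = 6×115 + 3
115 = 38×3 + 1
3 = 3×1 + 0
gcd = 1, so a unique solution mod 82350481 exists.
Back-substitute for the Bézout coefficients:
1 = 115 − 38·3
1 = −38·693 + 229·115
1 = 229·808 − 267·693
1 = −267·18469 + 6103·808
1 = 6103·74684 − 24679·18469
1 = −24679·317205 + 104819·74684
1 = 104819·391889 − 129498·317205
1 = −129498·1100983 + 363815·391889
1 = 363815·1492872 − 493313·1100983
1 = −493313·11551087 + 3817006·1492872
1 = 3817006·82350481 − 27212355·11551087
So 11551087·(-27212355) ≡ 1 (mod 82350481), giving 11551087⁻¹ ≡ 55138126.
x ≡ 11551087⁻¹·73768740 ≡ 55138126·73768740 ≡ 53291217 (mod 82350481).

53291217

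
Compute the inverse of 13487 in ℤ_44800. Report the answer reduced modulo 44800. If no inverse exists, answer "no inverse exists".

38223

gcd(44800, 13487) by repeated division:
44800 = 3·13487 + 4339
13487 = 3·4339 + 470
4339 = 9·470 + 109
470 = 4·109 + 34
109 = 3·34 + 7
34 = 4·7 + 6
7 = 1·6 + 1
6 = 6·1 + 0
The gcd is 1. Working backward:
1 = 7 − 6
1 = −34 + 5·7
1 = 5·109 − 16·34
1 = −16·470 + 69·109
1 = 69·4339 − 637·470
1 = −637·13487 + 1980·4339
1 = 1980·44800 − 6577·13487
Hence 13487⁻¹ ≡ -6577 ≡ 38223 (mod 44800).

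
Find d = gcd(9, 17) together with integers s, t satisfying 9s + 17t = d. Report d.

Apply Euclid's algorithm to 17 and 9:
17 = 1×9 + 8
9 = 1×8 + 1
8 = 8×1 + 0
gcd(9, 17) = 1.
Express as a combination:
1 = 9 − 8
1 = −17 + 2·9
So 1 = (-1)·17 + (2)·9.

1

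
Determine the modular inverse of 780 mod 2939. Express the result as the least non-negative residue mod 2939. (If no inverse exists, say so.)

Apply the Euclidean algorithm to 2939 and 780:
2939 = 3*780 + 599
780 = 1*599 + 181
599 = 3*181 + 56
181 = 3*56 + 13
56 = 4*13 + 4
13 = 3*4 + 1
4 = 4*1 + 0
Since gcd(780, 2939) = 1, back-substitute to write 1 as a combination:
1 = 13 − 3·4
1 = −3·56 + 13·13
1 = 13·181 − 42·56
1 = −42·599 + 139·181
1 = 139·780 − 181·599
1 = −181·2939 + 682·780
So 780·682 ≡ 1 (mod 2939).

682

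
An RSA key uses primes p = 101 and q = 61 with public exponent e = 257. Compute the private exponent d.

φ(n) = (p−1)(q−1) = 100·60 = 6000.
Need d with 257·d ≡ 1 (mod 6000). Apply the extended Euclidean algorithm:
6000 = 23·257 + 89
257 = 2·89 + 79
89 = 1·79 + 10
79 = 7·10 + 9
10 = 1·9 + 1
9 = 9·1 + 0
Back-substitute:
1 = 10 − 9
1 = −79 + 8·10
1 = 8·89 − 9·79
1 = −9·257 + 26·89
1 = 26·6000 − 607·257
So 257·(-607) ≡ 1 (mod 6000), hence d ≡ -607 ≡ 5393 (mod 6000).

5393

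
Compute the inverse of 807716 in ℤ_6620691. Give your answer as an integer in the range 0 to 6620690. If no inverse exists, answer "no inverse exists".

no inverse exists

Compute gcd(807716, 6620691):
6620691 = 8·807716 + 158963
807716 = 5·158963 + 12901
158963 = 12·12901 + 4151
12901 = 3·4151 + 448
4151 = 9·448 + 119
448 = 3·119 + 91
119 = 1·91 + 28
91 = 3·28 + 7
28 = 4·7 + 0
The gcd is 7, not 1, hence no inverse exists.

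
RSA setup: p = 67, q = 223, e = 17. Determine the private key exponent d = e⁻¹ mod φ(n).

7757

φ(n) = (p−1)(q−1) = 66·222 = 14652.
Need d with 17·d ≡ 1 (mod 14652). Apply the extended Euclidean algorithm:
14652 = 861·17 + 15
17 = 1·15 + 2
15 = 7·2 + 1
2 = 2·1 + 0
Back-substitute:
1 = 15 − 7·2
1 = −7·17 + 8·15
1 = 8·14652 − 6895·17
So 17·(-6895) ≡ 1 (mod 14652), hence d ≡ -6895 ≡ 7757 (mod 14652).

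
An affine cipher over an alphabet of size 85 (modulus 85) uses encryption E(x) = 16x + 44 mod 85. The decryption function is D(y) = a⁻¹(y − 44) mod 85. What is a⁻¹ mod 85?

gcd(85, 16) by repeated division:
85 = 5·16 + 5
16 = 3·5 + 1
5 = 5·1 + 0
gcd = 1, so the inverse exists. Back-substitute:
1 = 16 − 3·5
1 = −3·85 + 16·16
So 16·16 ≡ 1 (mod 85).

16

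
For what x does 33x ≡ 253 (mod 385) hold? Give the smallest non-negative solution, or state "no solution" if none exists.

31

First find gcd(33, 385):
385 = 11*33 + 22
33 = 1*22 + 11
22 = 2*11 + 0
gcd = 11 and 11 | 253, so solutions exist. Divide through by 11: 3x ≡ 23 (mod 35).
Now find 3⁻¹ mod 35:
35 = 11×3 + 2
3 = 1×2 + 1
2 = 2×1 + 0
Back-substitute:
1 = 3 − 2
1 = −35 + 12·3
So 3⁻¹ ≡ 12 (mod 35).
Then x ≡ 12·23 ≡ 31 (mod 35); the smallest non-negative solution is x = 31.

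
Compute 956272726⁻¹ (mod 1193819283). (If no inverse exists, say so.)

189910594

Run Euclid on (1193819283, 956272726):
1193819283 = 1·956272726 + 237546557
956272726 = 4·237546557 + 6086498
237546557 = 39·6086498 + 173135
6086498 = 35·173135 + 26773
173135 = 6·26773 + 12497
26773 = 2·12497 + 1779
12497 = 7·1779 + 44
1779 = 40·44 + 19
44 = 2·19 + 6
19 = 3·6 + 1
6 = 6·1 + 0
The gcd is 1. Working backward:
1 = 19 − 3·6
1 = −3·44 + 7·19
1 = 7·1779 − 283·44
1 = −283·12497 + 1988·1779
1 = 1988·26773 − 4259·12497
1 = −4259·173135 + 27542·26773
1 = 27542·6086498 − 968229·173135
1 = −968229·237546557 + 37788473·6086498
1 = 37788473·956272726 − 152122121·237546557
1 = −152122121·1193819283 + 189910594·956272726
So 956272726·189910594 ≡ 1 (mod 1193819283).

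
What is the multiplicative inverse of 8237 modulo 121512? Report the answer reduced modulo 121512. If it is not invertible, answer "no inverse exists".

13085

gcd(121512, 8237) by repeated division:
121512 = 14*8237 + 6194
8237 = 1*6194 + 2043
6194 = 3*2043 + 65
2043 = 31*65 + 28
65 = 2*28 + 9
28 = 3*9 + 1
9 = 9*1 + 0
The gcd is 1. Working backward:
1 = 28 − 3·9
1 = −3·65 + 7·28
1 = 7·2043 − 220·65
1 = −220·6194 + 667·2043
1 = 667·8237 − 887·6194
1 = −887·121512 + 13085·8237
So 8237·13085 ≡ 1 (mod 121512).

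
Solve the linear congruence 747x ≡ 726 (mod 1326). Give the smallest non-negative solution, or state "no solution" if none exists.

First find gcd(747, 1326):
1326 = 1×747 + 579
747 = 1×579 + 168
579 = 3×168 + 75
168 = 2×75 + 18
75 = 4×18 + 3
18 = 6×3 + 0
gcd = 3 and 3 | 726, so solutions exist. Divide through by 3: 249x ≡ 242 (mod 442).
Now find 249⁻¹ mod 442:
442 = 1·249 + 193
249 = 1·193 + 56
193 = 3·56 + 25
56 = 2·25 + 6
25 = 4·6 + 1
6 = 6·1 + 0
Back-substitute:
1 = 25 − 4·6
1 = −4·56 + 9·25
1 = 9·193 − 31·56
1 = −31·249 + 40·193
1 = 40·442 − 71·249
So 249·(-71) ≡ 1 (mod 442), i.e. 249⁻¹ ≡ 371.
Then x ≡ 371·242 ≡ 56 (mod 442); the smallest non-negative solution is x = 56.

56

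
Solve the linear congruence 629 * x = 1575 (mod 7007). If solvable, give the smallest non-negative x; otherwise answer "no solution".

First find gcd(629, 7007):
7007 = 11·629 + 88
629 = 7·88 + 13
88 = 6·13 + 10
13 = 1·10 + 3
10 = 3·3 + 1
3 = 3·1 + 0
gcd = 1, so a unique solution mod 7007 exists.
Back-substitute for the Bézout coefficients:
1 = 10 − 3·3
1 = −3·13 + 4·10
1 = 4·88 − 27·13
1 = −27·629 + 193·88
1 = 193·7007 − 2150·629
So 629·(-2150) ≡ 1 (mod 7007), giving 629⁻¹ ≡ 4857.
x ≡ 629⁻¹·1575 ≡ 4857·1575 ≡ 5138 (mod 7007).

5138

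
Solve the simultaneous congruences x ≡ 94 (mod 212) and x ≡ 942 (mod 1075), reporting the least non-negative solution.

Write x = 94 + 212·k. Then 212·k ≡ 942 − 94 ≡ 848 (mod 1075).
Need 212⁻¹ mod 1075. Extended Euclid on (1075, 212):
1075 = 5×212 + 15
212 = 14×15 + 2
15 = 7×2 + 1
2 = 2×1 + 0
Back-substitute:
1 = 15 − 7·2
1 = −7·212 + 99·15
1 = 99·1075 − 502·212
212⁻¹ ≡ 573 (mod 1075), so k ≡ 573·848 ≡ 4 (mod 1075).
x = 94 + 212·4 = 942.

942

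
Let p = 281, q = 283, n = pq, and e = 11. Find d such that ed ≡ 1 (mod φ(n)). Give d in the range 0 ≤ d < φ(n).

φ(n) = (p−1)(q−1) = 280·282 = 78960.
Need d with 11·d ≡ 1 (mod 78960). Apply the extended Euclidean algorithm:
78960 = 7178·11 + 2
11 = 5·2 + 1
2 = 2·1 + 0
Back-substitute:
1 = 11 − 5·2
1 = −5·78960 + 35891·11
So 11·35891 ≡ 1 (mod 78960), hence d = 35891.

35891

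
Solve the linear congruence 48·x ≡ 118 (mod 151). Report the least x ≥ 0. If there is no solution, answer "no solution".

122

First find gcd(48, 151):
151 = 3·48 + 7
48 = 6·7 + 6
7 = 1·6 + 1
6 = 6·1 + 0
gcd = 1, so a unique solution mod 151 exists.
Back-substitute for the Bézout coefficients:
1 = 7 − 6
1 = −48 + 7·7
1 = 7·151 − 22·48
So 48·(-22) ≡ 1 (mod 151), giving 48⁻¹ ≡ 129.
x ≡ 48⁻¹·118 ≡ 129·118 ≡ 122 (mod 151).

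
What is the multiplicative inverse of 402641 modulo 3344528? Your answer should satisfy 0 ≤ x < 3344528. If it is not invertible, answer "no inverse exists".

gcd(3344528, 402641) by repeated division:
3344528 = 8×402641 + 123400
402641 = 3×123400 + 32441
123400 = 3×32441 + 26077
32441 = 1×26077 + 6364
26077 = 4×6364 + 621
6364 = 10×621 + 154
621 = 4×154 + 5
154 = 30×5 + 4
5 = 1×4 + 1
4 = 4×1 + 0
gcd = 1, so the inverse exists. Back-substitute:
1 = 5 − 4
1 = −154 + 31·5
1 = 31·621 − 125·154
1 = −125·6364 + 1281·621
1 = 1281·26077 − 5249·6364
1 = −5249·32441 + 6530·26077
1 = 6530·123400 − 24839·32441
1 = −24839·402641 + 81047·123400
1 = 81047·3344528 − 673215·402641
Hence 402641⁻¹ ≡ -673215 ≡ 2671313 (mod 3344528).

2671313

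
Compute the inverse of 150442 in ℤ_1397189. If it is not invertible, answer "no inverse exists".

600800

gcd(1397189, 150442) by repeated division:
1397189 = 9·150442 + 43211
150442 = 3·43211 + 20809
43211 = 2·20809 + 1593
20809 = 13·1593 + 100
1593 = 15·100 + 93
100 = 1·93 + 7
93 = 13·7 + 2
7 = 3·2 + 1
2 = 2·1 + 0
gcd = 1, so the inverse exists. Back-substitute:
1 = 7 − 3·2
1 = −3·93 + 40·7
1 = 40·100 − 43·93
1 = −43·1593 + 685·100
1 = 685·20809 − 8948·1593
1 = −8948·43211 + 18581·20809
1 = 18581·150442 − 64691·43211
1 = −64691·1397189 + 600800·150442
So 150442·600800 ≡ 1 (mod 1397189).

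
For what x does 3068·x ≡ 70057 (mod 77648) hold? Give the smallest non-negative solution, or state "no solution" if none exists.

no solution

gcd(3068, 77648):
77648 = 25·3068 + 948
3068 = 3·948 + 224
948 = 4·224 + 52
224 = 4·52 + 16
52 = 3·16 + 4
16 = 4·4 + 0
gcd = 4, but 4 ∤ 70057, so the congruence has no solution.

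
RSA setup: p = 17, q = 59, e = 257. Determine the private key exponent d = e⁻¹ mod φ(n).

φ(n) = (p−1)(q−1) = 16·58 = 928.
Need d with 257·d ≡ 1 (mod 928). Apply the extended Euclidean algorithm:
928 = 3×257 + 157
257 = 1×157 + 100
157 = 1×100 + 57
100 = 1×57 + 43
57 = 1×43 + 14
43 = 3×14 + 1
14 = 14×1 + 0
Back-substitute:
1 = 43 − 3·14
1 = −3·57 + 4·43
1 = 4·100 − 7·57
1 = −7·157 + 11·100
1 = 11·257 − 18·157
1 = −18·928 + 65·257
So 257·65 ≡ 1 (mod 928), hence d = 65.

65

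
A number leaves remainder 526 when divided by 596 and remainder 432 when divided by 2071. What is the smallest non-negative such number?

1139482

Write x = 526 + 596·k. Then 596·k ≡ 432 − 526 ≡ 1977 (mod 2071).
Need 596⁻¹ mod 2071. Extended Euclid on (2071, 596):
2071 = 3*596 + 283
596 = 2*283 + 30
283 = 9*30 + 13
30 = 2*13 + 4
13 = 3*4 + 1
4 = 4*1 + 0
Back-substitute:
1 = 13 − 3·4
1 = −3·30 + 7·13
1 = 7·283 − 66·30
1 = −66·596 + 139·283
1 = 139·2071 − 483·596
596⁻¹ ≡ 1588 (mod 2071), so k ≡ 1588·1977 ≡ 1911 (mod 2071).
x = 526 + 596·1911 = 1139482.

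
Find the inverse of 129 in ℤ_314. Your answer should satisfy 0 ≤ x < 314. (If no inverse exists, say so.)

gcd(314, 129) by repeated division:
314 = 2×129 + 56
129 = 2×56 + 17
56 = 3×17 + 5
17 = 3×5 + 2
5 = 2×2 + 1
2 = 2×1 + 0
gcd = 1, so the inverse exists. Back-substitute:
1 = 5 − 2·2
1 = −2·17 + 7·5
1 = 7·56 − 23·17
1 = −23·129 + 53·56
1 = 53·314 − 129·129
Thus 129·(-129) ≡ 1 (mod 314); reducing, -129 mod 314 = 185.

185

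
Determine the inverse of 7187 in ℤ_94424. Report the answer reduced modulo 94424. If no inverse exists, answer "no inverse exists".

73219

Extended Euclidean algorithm:
94424 = 13*7187 + 993
7187 = 7*993 + 236
993 = 4*236 + 49
236 = 4*49 + 40
49 = 1*40 + 9
40 = 4*9 + 4
9 = 2*4 + 1
4 = 4*1 + 0
The gcd is 1. Working backward:
1 = 9 − 2·4
1 = −2·40 + 9·9
1 = 9·49 − 11·40
1 = −11·236 + 53·49
1 = 53·993 − 223·236
1 = −223·7187 + 1614·993
1 = 1614·94424 − 21205·7187
So 7187·(-21205) ≡ 1 (mod 94424), and -21205 ≡ 73219 (mod 94424).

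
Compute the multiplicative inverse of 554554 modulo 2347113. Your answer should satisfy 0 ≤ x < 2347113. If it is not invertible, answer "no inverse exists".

Run Euclid on (2347113, 554554):
2347113 = 4*554554 + 128897
554554 = 4*128897 + 38966
128897 = 3*38966 + 11999
38966 = 3*11999 + 2969
11999 = 4*2969 + 123
2969 = 24*123 + 17
123 = 7*17 + 4
17 = 4*4 + 1
4 = 4*1 + 0
The gcd is 1. Working backward:
1 = 17 − 4·4
1 = −4·123 + 29·17
1 = 29·2969 − 700·123
1 = −700·11999 + 2829·2969
1 = 2829·38966 − 9187·11999
1 = −9187·128897 + 30390·38966
1 = 30390·554554 − 130747·128897
1 = −130747·2347113 + 553378·554554
So 554554·553378 ≡ 1 (mod 2347113).

553378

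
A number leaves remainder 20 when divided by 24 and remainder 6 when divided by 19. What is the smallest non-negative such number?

Write x = 20 + 24·k. Then 24·k ≡ 6 − 20 ≡ 5 (mod 19).
Need 24⁻¹ mod 19. Extended Euclid on (19, 5):
19 = 3*5 + 4
5 = 1*4 + 1
4 = 4*1 + 0
Back-substitute:
1 = 5 − 4
1 = −19 + 4·5
24⁻¹ ≡ 4 (mod 19), so k ≡ 4·5 ≡ 1 (mod 19).
x = 20 + 24·1 = 44.

44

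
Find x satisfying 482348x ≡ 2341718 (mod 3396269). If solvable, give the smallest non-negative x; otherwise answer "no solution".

82569

First find gcd(482348, 3396269):
3396269 = 7×482348 + 19833
482348 = 24×19833 + 6356
19833 = 3×6356 + 765
6356 = 8×765 + 236
765 = 3×236 + 57
236 = 4×57 + 8
57 = 7×8 + 1
8 = 8×1 + 0
gcd = 1, so a unique solution mod 3396269 exists.
Back-substitute for the Bézout coefficients:
1 = 57 − 7·8
1 = −7·236 + 29·57
1 = 29·765 − 94·236
1 = −94·6356 + 781·765
1 = 781·19833 − 2437·6356
1 = −2437·482348 + 59269·19833
1 = 59269·3396269 − 417320·482348
So 482348·(-417320) ≡ 1 (mod 3396269), giving 482348⁻¹ ≡ 2978949.
x ≡ 482348⁻¹·2341718 ≡ 2978949·2341718 ≡ 82569 (mod 3396269).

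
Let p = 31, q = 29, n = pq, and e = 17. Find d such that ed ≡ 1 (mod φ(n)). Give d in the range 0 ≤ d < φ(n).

φ(n) = (p−1)(q−1) = 30·28 = 840.
Need d with 17·d ≡ 1 (mod 840). Apply the extended Euclidean algorithm:
840 = 49×17 + 7
17 = 2×7 + 3
7 = 2×3 + 1
3 = 3×1 + 0
Back-substitute:
1 = 7 − 2·3
1 = −2·17 + 5·7
1 = 5·840 − 247·17
So 17·(-247) ≡ 1 (mod 840), hence d ≡ -247 ≡ 593 (mod 840).

593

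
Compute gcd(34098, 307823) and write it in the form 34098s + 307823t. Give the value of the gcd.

1

Apply Euclid's algorithm to 307823 and 34098:
307823 = 9·34098 + 941
34098 = 36·941 + 222
941 = 4·222 + 53
222 = 4·53 + 10
53 = 5·10 + 3
10 = 3·3 + 1
3 = 3·1 + 0
gcd(34098, 307823) = 1.
Back-substituting:
1 = 10 − 3·3
1 = −3·53 + 16·10
1 = 16·222 − 67·53
1 = −67·941 + 284·222
1 = 284·34098 − 10291·941
1 = −10291·307823 + 92903·34098
So 1 = (-10291)·307823 + (92903)·34098.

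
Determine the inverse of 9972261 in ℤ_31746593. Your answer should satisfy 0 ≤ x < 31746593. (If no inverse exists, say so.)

Apply the Euclidean algorithm to 31746593 and 9972261:
31746593 = 3·9972261 + 1829810
9972261 = 5·1829810 + 823211
1829810 = 2·823211 + 183388
823211 = 4·183388 + 89659
183388 = 2·89659 + 4070
89659 = 22·4070 + 119
4070 = 34·119 + 24
119 = 4·24 + 23
24 = 1·23 + 1
23 = 23·1 + 0
gcd = 1, so the inverse exists. Back-substitute:
1 = 24 − 23
1 = −119 + 5·24
1 = 5·4070 − 171·119
1 = −171·89659 + 3767·4070
1 = 3767·183388 − 7705·89659
1 = −7705·823211 + 34587·183388
1 = 34587·1829810 − 76879·823211
1 = −76879·9972261 + 418982·1829810
1 = 418982·31746593 − 1333825·9972261
So 9972261·(-1333825) ≡ 1 (mod 31746593), and -1333825 ≡ 30412768 (mod 31746593).

30412768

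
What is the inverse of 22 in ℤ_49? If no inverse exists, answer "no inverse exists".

29

Extended Euclidean algorithm:
49 = 2·22 + 5
22 = 4·5 + 2
5 = 2·2 + 1
2 = 2·1 + 0
gcd = 1, so the inverse exists. Back-substitute:
1 = 5 − 2·2
1 = −2·22 + 9·5
1 = 9·49 − 20·22
Hence 22⁻¹ ≡ -20 ≡ 29 (mod 49).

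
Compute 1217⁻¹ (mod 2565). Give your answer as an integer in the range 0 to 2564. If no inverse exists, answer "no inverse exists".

1958

gcd(2565, 1217) by repeated division:
2565 = 2*1217 + 131
1217 = 9*131 + 38
131 = 3*38 + 17
38 = 2*17 + 4
17 = 4*4 + 1
4 = 4*1 + 0
The gcd is 1. Working backward:
1 = 17 − 4·4
1 = −4·38 + 9·17
1 = 9·131 − 31·38
1 = −31·1217 + 288·131
1 = 288·2565 − 607·1217
Thus 1217·(-607) ≡ 1 (mod 2565); reducing, -607 mod 2565 = 1958.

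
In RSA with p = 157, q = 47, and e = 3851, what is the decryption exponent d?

3779

φ(n) = (p−1)(q−1) = 156·46 = 7176.
Need d with 3851·d ≡ 1 (mod 7176). Apply the extended Euclidean algorithm:
7176 = 1*3851 + 3325
3851 = 1*3325 + 526
3325 = 6*526 + 169
526 = 3*169 + 19
169 = 8*19 + 17
19 = 1*17 + 2
17 = 8*2 + 1
2 = 2*1 + 0
Back-substitute:
1 = 17 − 8·2
1 = −8·19 + 9·17
1 = 9·169 − 80·19
1 = −80·526 + 249·169
1 = 249·3325 − 1574·526
1 = −1574·3851 + 1823·3325
1 = 1823·7176 − 3397·3851
So 3851·(-3397) ≡ 1 (mod 7176), hence d ≡ -3397 ≡ 3779 (mod 7176).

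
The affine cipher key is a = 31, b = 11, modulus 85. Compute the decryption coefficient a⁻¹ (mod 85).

Apply the Euclidean algorithm to 85 and 31:
85 = 2·31 + 23
31 = 1·23 + 8
23 = 2·8 + 7
8 = 1·7 + 1
7 = 7·1 + 0
Since gcd(31, 85) = 1, back-substitute to write 1 as a combination:
1 = 8 − 7
1 = −23 + 3·8
1 = 3·31 − 4·23
1 = −4·85 + 11·31
So 31·11 ≡ 1 (mod 85).

11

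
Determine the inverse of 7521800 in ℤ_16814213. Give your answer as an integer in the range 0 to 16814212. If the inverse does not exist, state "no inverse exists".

Euclidean algorithm on 16814213, 7521800:
16814213 = 2*7521800 + 1770613
7521800 = 4*1770613 + 439348
1770613 = 4*439348 + 13221
439348 = 33*13221 + 3055
13221 = 4*3055 + 1001
3055 = 3*1001 + 52
1001 = 19*52 + 13
52 = 4*13 + 0
Since gcd = 13 > 1, 7521800 is not a unit mod 16814213.

no inverse exists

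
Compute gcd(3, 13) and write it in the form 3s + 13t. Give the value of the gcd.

1

Apply Euclid's algorithm to 13 and 3:
13 = 4*3 + 1
3 = 3*1 + 0
gcd(3, 13) = 1.
Back-substituting:
1 = 13 − 4·3
So 1 = (1)·13 + (-4)·3.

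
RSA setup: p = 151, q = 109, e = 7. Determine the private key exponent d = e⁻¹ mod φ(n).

φ(n) = (p−1)(q−1) = 150·108 = 16200.
Need d with 7·d ≡ 1 (mod 16200). Apply the extended Euclidean algorithm:
16200 = 2314*7 + 2
7 = 3*2 + 1
2 = 2*1 + 0
Back-substitute:
1 = 7 − 3·2
1 = −3·16200 + 6943·7
So 7·6943 ≡ 1 (mod 16200), hence d = 6943.

6943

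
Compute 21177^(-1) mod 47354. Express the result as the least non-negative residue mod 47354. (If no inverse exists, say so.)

gcd(47354, 21177) by repeated division:
47354 = 2*21177 + 5000
21177 = 4*5000 + 1177
5000 = 4*1177 + 292
1177 = 4*292 + 9
292 = 32*9 + 4
9 = 2*4 + 1
4 = 4*1 + 0
gcd = 1, so the inverse exists. Back-substitute:
1 = 9 − 2·4
1 = −2·292 + 65·9
1 = 65·1177 − 262·292
1 = −262·5000 + 1113·1177
1 = 1113·21177 − 4714·5000
1 = −4714·47354 + 10541·21177
So 21177·10541 ≡ 1 (mod 47354).

10541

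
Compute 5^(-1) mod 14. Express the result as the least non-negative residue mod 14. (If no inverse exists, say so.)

Extended Euclidean algorithm:
14 = 2*5 + 4
5 = 1*4 + 1
4 = 4*1 + 0
Since gcd(5, 14) = 1, back-substitute to write 1 as a combination:
1 = 5 − 4
1 = −14 + 3·5
So 5·3 ≡ 1 (mod 14).

3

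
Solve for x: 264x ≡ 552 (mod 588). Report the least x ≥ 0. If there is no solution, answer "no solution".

First find gcd(264, 588):
588 = 2*264 + 60
264 = 4*60 + 24
60 = 2*24 + 12
24 = 2*12 + 0
gcd = 12 and 12 | 552, so solutions exist. Divide through by 12: 22x ≡ 46 (mod 49).
Now find 22⁻¹ mod 49:
49 = 2×22 + 5
22 = 4×5 + 2
5 = 2×2 + 1
2 = 2×1 + 0
Back-substitute:
1 = 5 − 2·2
1 = −2·22 + 9·5
1 = 9·49 − 20·22
So 22·(-20) ≡ 1 (mod 49), i.e. 22⁻¹ ≡ 29.
Then x ≡ 29·46 ≡ 11 (mod 49); the smallest non-negative solution is x = 11.

11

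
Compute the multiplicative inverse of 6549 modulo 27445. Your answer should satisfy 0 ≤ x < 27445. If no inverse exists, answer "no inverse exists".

Apply the Euclidean algorithm to 27445 and 6549:
27445 = 4·6549 + 1249
6549 = 5·1249 + 304
1249 = 4·304 + 33
304 = 9·33 + 7
33 = 4·7 + 5
7 = 1·5 + 2
5 = 2·2 + 1
2 = 2·1 + 0
gcd = 1, so the inverse exists. Back-substitute:
1 = 5 − 2·2
1 = −2·7 + 3·5
1 = 3·33 − 14·7
1 = −14·304 + 129·33
1 = 129·1249 − 530·304
1 = −530·6549 + 2779·1249
1 = 2779·27445 − 11646·6549
So 6549·(-11646) ≡ 1 (mod 27445), and -11646 ≡ 15799 (mod 27445).

15799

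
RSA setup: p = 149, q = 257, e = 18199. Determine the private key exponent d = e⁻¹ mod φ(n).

9383

φ(n) = (p−1)(q−1) = 148·256 = 37888.
Need d with 18199·d ≡ 1 (mod 37888). Apply the extended Euclidean algorithm:
37888 = 2·18199 + 1490
18199 = 12·1490 + 319
1490 = 4·319 + 214
319 = 1·214 + 105
214 = 2·105 + 4
105 = 26·4 + 1
4 = 4·1 + 0
Back-substitute:
1 = 105 − 26·4
1 = −26·214 + 53·105
1 = 53·319 − 79·214
1 = −79·1490 + 369·319
1 = 369·18199 − 4507·1490
1 = −4507·37888 + 9383·18199
So 18199·9383 ≡ 1 (mod 37888), hence d = 9383.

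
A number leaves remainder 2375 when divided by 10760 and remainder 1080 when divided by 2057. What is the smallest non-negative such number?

15582855

Write x = 2375 + 10760·k. Then 10760·k ≡ 1080 − 2375 ≡ 762 (mod 2057).
Need 10760⁻¹ mod 2057. Extended Euclid on (2057, 475):
2057 = 4*475 + 157
475 = 3*157 + 4
157 = 39*4 + 1
4 = 4*1 + 0
Back-substitute:
1 = 157 − 39·4
1 = −39·475 + 118·157
1 = 118·2057 − 511·475
10760⁻¹ ≡ 1546 (mod 2057), so k ≡ 1546·762 ≡ 1448 (mod 2057).
x = 2375 + 10760·1448 = 15582855.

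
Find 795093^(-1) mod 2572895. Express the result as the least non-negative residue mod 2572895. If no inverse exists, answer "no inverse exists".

no inverse exists

Euclidean algorithm on 2572895, 795093:
2572895 = 3×795093 + 187616
795093 = 4×187616 + 44629
187616 = 4×44629 + 9100
44629 = 4×9100 + 8229
9100 = 1×8229 + 871
8229 = 9×871 + 390
871 = 2×390 + 91
390 = 4×91 + 26
91 = 3×26 + 13
26 = 2×13 + 0
gcd(795093, 2572895) = 13 ≠ 1, so 795093 has no multiplicative inverse modulo 2572895.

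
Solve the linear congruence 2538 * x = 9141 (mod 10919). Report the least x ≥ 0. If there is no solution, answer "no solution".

4095

First find gcd(2538, 10919):
10919 = 4*2538 + 767
2538 = 3*767 + 237
767 = 3*237 + 56
237 = 4*56 + 13
56 = 4*13 + 4
13 = 3*4 + 1
4 = 4*1 + 0
gcd = 1, so a unique solution mod 10919 exists.
Back-substitute for the Bézout coefficients:
1 = 13 − 3·4
1 = −3·56 + 13·13
1 = 13·237 − 55·56
1 = −55·767 + 178·237
1 = 178·2538 − 589·767
1 = −589·10919 + 2534·2538
So 2538·(2534) ≡ 1 (mod 10919), giving 2538⁻¹ ≡ 2534.
x ≡ 2538⁻¹·9141 ≡ 2534·9141 ≡ 4095 (mod 10919).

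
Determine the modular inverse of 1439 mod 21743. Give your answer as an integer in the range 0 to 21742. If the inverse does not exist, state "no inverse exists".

12798

Extended Euclidean algorithm:
21743 = 15·1439 + 158
1439 = 9·158 + 17
158 = 9·17 + 5
17 = 3·5 + 2
5 = 2·2 + 1
2 = 2·1 + 0
gcd = 1, so the inverse exists. Back-substitute:
1 = 5 − 2·2
1 = −2·17 + 7·5
1 = 7·158 − 65·17
1 = −65·1439 + 592·158
1 = 592·21743 − 8945·1439
So 1439·(-8945) ≡ 1 (mod 21743), and -8945 ≡ 12798 (mod 21743).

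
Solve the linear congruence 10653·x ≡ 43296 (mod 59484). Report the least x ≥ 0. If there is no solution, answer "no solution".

19028

First find gcd(10653, 59484):
59484 = 5·10653 + 6219
10653 = 1·6219 + 4434
6219 = 1·4434 + 1785
4434 = 2·1785 + 864
1785 = 2·864 + 57
864 = 15·57 + 9
57 = 6·9 + 3
9 = 3·3 + 0
gcd = 3 and 3 | 43296, so solutions exist. Divide through by 3: 3551x ≡ 14432 (mod 19828).
Now find 3551⁻¹ mod 19828:
19828 = 5×3551 + 2073
3551 = 1×2073 + 1478
2073 = 1×1478 + 595
1478 = 2×595 + 288
595 = 2×288 + 19
288 = 15×19 + 3
19 = 6×3 + 1
3 = 3×1 + 0
Back-substitute:
1 = 19 − 6·3
1 = −6·288 + 91·19
1 = 91·595 − 188·288
1 = −188·1478 + 467·595
1 = 467·2073 − 655·1478
1 = −655·3551 + 1122·2073
1 = 1122·19828 − 6265·3551
So 3551·(-6265) ≡ 1 (mod 19828), i.e. 3551⁻¹ ≡ 13563.
Then x ≡ 13563·14432 ≡ 19028 (mod 19828); the smallest non-negative solution is x = 19028.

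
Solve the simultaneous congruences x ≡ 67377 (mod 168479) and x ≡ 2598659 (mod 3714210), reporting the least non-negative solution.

390778346969

Write x = 67377 + 168479·k. Then 168479·k ≡ 2598659 − 67377 ≡ 2531282 (mod 3714210).
Need 168479⁻¹ mod 3714210. Extended Euclid on (3714210, 168479):
3714210 = 22×168479 + 7672
168479 = 21×7672 + 7367
7672 = 1×7367 + 305
7367 = 24×305 + 47
305 = 6×47 + 23
47 = 2×23 + 1
23 = 23×1 + 0
Back-substitute:
1 = 47 − 2·23
1 = −2·305 + 13·47
1 = 13·7367 − 314·305
1 = −314·7672 + 327·7367
1 = 327·168479 − 7181·7672
1 = −7181·3714210 + 158309·168479
168479⁻¹ ≡ 158309 (mod 3714210), so k ≡ 158309·2531282 ≡ 2319448 (mod 3714210).
x = 67377 + 168479·2319448 = 390778346969.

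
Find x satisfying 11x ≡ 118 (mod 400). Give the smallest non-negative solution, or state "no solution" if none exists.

First find gcd(11, 400):
400 = 36×11 + 4
11 = 2×4 + 3
4 = 1×3 + 1
3 = 3×1 + 0
gcd = 1, so a unique solution mod 400 exists.
Back-substitute for the Bézout coefficients:
1 = 4 − 3
1 = −11 + 3·4
1 = 3·400 − 109·11
So 11·(-109) ≡ 1 (mod 400), giving 11⁻¹ ≡ 291.
x ≡ 11⁻¹·118 ≡ 291·118 ≡ 338 (mod 400).

338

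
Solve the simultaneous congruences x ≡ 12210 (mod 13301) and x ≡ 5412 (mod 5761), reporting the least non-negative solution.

19085844

Write x = 12210 + 13301·k. Then 13301·k ≡ 5412 − 12210 ≡ 4724 (mod 5761).
Need 13301⁻¹ mod 5761. Extended Euclid on (5761, 1779):
5761 = 3·1779 + 424
1779 = 4·424 + 83
424 = 5·83 + 9
83 = 9·9 + 2
9 = 4·2 + 1
2 = 2·1 + 0
Back-substitute:
1 = 9 − 4·2
1 = −4·83 + 37·9
1 = 37·424 − 189·83
1 = −189·1779 + 793·424
1 = 793·5761 − 2568·1779
13301⁻¹ ≡ 3193 (mod 5761), so k ≡ 3193·4724 ≡ 1434 (mod 5761).
x = 12210 + 13301·1434 = 19085844.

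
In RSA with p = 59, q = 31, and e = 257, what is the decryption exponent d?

φ(n) = (p−1)(q−1) = 58·30 = 1740.
Need d with 257·d ≡ 1 (mod 1740). Apply the extended Euclidean algorithm:
1740 = 6×257 + 198
257 = 1×198 + 59
198 = 3×59 + 21
59 = 2×21 + 17
21 = 1×17 + 4
17 = 4×4 + 1
4 = 4×1 + 0
Back-substitute:
1 = 17 − 4·4
1 = −4·21 + 5·17
1 = 5·59 − 14·21
1 = −14·198 + 47·59
1 = 47·257 − 61·198
1 = −61·1740 + 413·257
So 257·413 ≡ 1 (mod 1740), hence d = 413.

413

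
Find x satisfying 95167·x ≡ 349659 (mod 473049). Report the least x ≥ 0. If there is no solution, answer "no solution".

59886

First find gcd(95167, 473049):
473049 = 4*95167 + 92381
95167 = 1*92381 + 2786
92381 = 33*2786 + 443
2786 = 6*443 + 128
443 = 3*128 + 59
128 = 2*59 + 10
59 = 5*10 + 9
10 = 1*9 + 1
9 = 9*1 + 0
gcd = 1, so a unique solution mod 473049 exists.
Back-substitute for the Bézout coefficients:
1 = 10 − 9
1 = −59 + 6·10
1 = 6·128 − 13·59
1 = −13·443 + 45·128
1 = 45·2786 − 283·443
1 = −283·92381 + 9384·2786
1 = 9384·95167 − 9667·92381
1 = −9667·473049 + 48052·95167
So 95167·(48052) ≡ 1 (mod 473049), giving 95167⁻¹ ≡ 48052.
x ≡ 95167⁻¹·349659 ≡ 48052·349659 ≡ 59886 (mod 473049).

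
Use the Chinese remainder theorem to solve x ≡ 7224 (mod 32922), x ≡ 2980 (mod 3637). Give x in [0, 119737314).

Write x = 7224 + 32922·k. Then 32922·k ≡ 2980 − 7224 ≡ 3030 (mod 3637).
Need 32922⁻¹ mod 3637. Extended Euclid on (3637, 189):
3637 = 19×189 + 46
189 = 4×46 + 5
46 = 9×5 + 1
5 = 5×1 + 0
Back-substitute:
1 = 46 − 9·5
1 = −9·189 + 37·46
1 = 37·3637 − 712·189
32922⁻¹ ≡ 2925 (mod 3637), so k ≡ 2925·3030 ≡ 3018 (mod 3637).
x = 7224 + 32922·3018 = 99365820.

99365820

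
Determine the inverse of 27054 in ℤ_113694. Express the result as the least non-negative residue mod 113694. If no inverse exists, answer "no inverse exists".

Compute gcd(27054, 113694):
113694 = 4×27054 + 5478
27054 = 4×5478 + 5142
5478 = 1×5142 + 336
5142 = 15×336 + 102
336 = 3×102 + 30
102 = 3×30 + 12
30 = 2×12 + 6
12 = 2×6 + 0
gcd(27054, 113694) = 6 ≠ 1, so 27054 has no multiplicative inverse modulo 113694.

no inverse exists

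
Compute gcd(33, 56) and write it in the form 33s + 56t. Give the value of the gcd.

Euclidean algorithm:
56 = 1×33 + 23
33 = 1×23 + 10
23 = 2×10 + 3
10 = 3×3 + 1
3 = 3×1 + 0
gcd(33, 56) = 1.
Working backward:
1 = 10 − 3·3
1 = −3·23 + 7·10
1 = 7·33 − 10·23
1 = −10·56 + 17·33
So 1 = (-10)·56 + (17)·33.

1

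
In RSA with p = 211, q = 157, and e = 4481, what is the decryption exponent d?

φ(n) = (p−1)(q−1) = 210·156 = 32760.
Need d with 4481·d ≡ 1 (mod 32760). Apply the extended Euclidean algorithm:
32760 = 7×4481 + 1393
4481 = 3×1393 + 302
1393 = 4×302 + 185
302 = 1×185 + 117
185 = 1×117 + 68
117 = 1×68 + 49
68 = 1×49 + 19
49 = 2×19 + 11
19 = 1×11 + 8
11 = 1×8 + 3
8 = 2×3 + 2
3 = 1×2 + 1
2 = 2×1 + 0
Back-substitute:
1 = 3 − 2
1 = −8 + 3·3
1 = 3·11 − 4·8
1 = −4·19 + 7·11
1 = 7·49 − 18·19
1 = −18·68 + 25·49
1 = 25·117 − 43·68
1 = −43·185 + 68·117
1 = 68·302 − 111·185
1 = −111·1393 + 512·302
1 = 512·4481 − 1647·1393
1 = −1647·32760 + 12041·4481
So 4481·12041 ≡ 1 (mod 32760), hence d = 12041.

12041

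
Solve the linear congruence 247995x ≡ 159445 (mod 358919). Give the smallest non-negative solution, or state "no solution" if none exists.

First find gcd(247995, 358919):
358919 = 1×247995 + 110924
247995 = 2×110924 + 26147
110924 = 4×26147 + 6336
26147 = 4×6336 + 803
6336 = 7×803 + 715
803 = 1×715 + 88
715 = 8×88 + 11
88 = 8×11 + 0
gcd = 11 and 11 | 159445, so solutions exist. Divide through by 11: 22545x ≡ 14495 (mod 32629).
Now find 22545⁻¹ mod 32629:
32629 = 1·22545 + 10084
22545 = 2·10084 + 2377
10084 = 4·2377 + 576
2377 = 4·576 + 73
576 = 7·73 + 65
73 = 1·65 + 8
65 = 8·8 + 1
8 = 8·1 + 0
Back-substitute:
1 = 65 − 8·8
1 = −8·73 + 9·65
1 = 9·576 − 71·73
1 = −71·2377 + 293·576
1 = 293·10084 − 1243·2377
1 = −1243·22545 + 2779·10084
1 = 2779·32629 − 4022·22545
So 22545·(-4022) ≡ 1 (mod 32629), i.e. 22545⁻¹ ≡ 28607.
Then x ≡ 28607·14495 ≡ 9133 (mod 32629); the smallest non-negative solution is x = 9133.

9133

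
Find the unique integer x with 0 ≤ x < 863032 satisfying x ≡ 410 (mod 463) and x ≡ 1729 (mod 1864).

Write x = 410 + 463·k. Then 463·k ≡ 1729 − 410 ≡ 1319 (mod 1864).
Need 463⁻¹ mod 1864. Extended Euclid on (1864, 463):
1864 = 4·463 + 12
463 = 38·12 + 7
12 = 1·7 + 5
7 = 1·5 + 2
5 = 2·2 + 1
2 = 2·1 + 0
Back-substitute:
1 = 5 − 2·2
1 = −2·7 + 3·5
1 = 3·12 − 5·7
1 = −5·463 + 193·12
1 = 193·1864 − 777·463
463⁻¹ ≡ 1087 (mod 1864), so k ≡ 1087·1319 ≡ 337 (mod 1864).
x = 410 + 463·337 = 156441.

156441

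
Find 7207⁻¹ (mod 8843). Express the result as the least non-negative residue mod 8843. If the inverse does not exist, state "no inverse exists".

3908

Apply the Euclidean algorithm to 8843 and 7207:
8843 = 1·7207 + 1636
7207 = 4·1636 + 663
1636 = 2·663 + 310
663 = 2·310 + 43
310 = 7·43 + 9
43 = 4·9 + 7
9 = 1·7 + 2
7 = 3·2 + 1
2 = 2·1 + 0
The gcd is 1. Working backward:
1 = 7 − 3·2
1 = −3·9 + 4·7
1 = 4·43 − 19·9
1 = −19·310 + 137·43
1 = 137·663 − 293·310
1 = −293·1636 + 723·663
1 = 723·7207 − 3185·1636
1 = −3185·8843 + 3908·7207
So 7207·3908 ≡ 1 (mod 8843).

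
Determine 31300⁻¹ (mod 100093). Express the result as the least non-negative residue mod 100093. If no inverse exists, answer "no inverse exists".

89038

Run Euclid on (100093, 31300):
100093 = 3·31300 + 6193
31300 = 5·6193 + 335
6193 = 18·335 + 163
335 = 2·163 + 9
163 = 18·9 + 1
9 = 9·1 + 0
Since gcd(31300, 100093) = 1, back-substitute to write 1 as a combination:
1 = 163 − 18·9
1 = −18·335 + 37·163
1 = 37·6193 − 684·335
1 = −684·31300 + 3457·6193
1 = 3457·100093 − 11055·31300
Hence 31300⁻¹ ≡ -11055 ≡ 89038 (mod 100093).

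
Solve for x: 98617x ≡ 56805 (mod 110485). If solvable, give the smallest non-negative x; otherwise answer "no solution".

First find gcd(98617, 110485):
110485 = 1×98617 + 11868
98617 = 8×11868 + 3673
11868 = 3×3673 + 849
3673 = 4×849 + 277
849 = 3×277 + 18
277 = 15×18 + 7
18 = 2×7 + 4
7 = 1×4 + 3
4 = 1×3 + 1
3 = 3×1 + 0
gcd = 1, so a unique solution mod 110485 exists.
Back-substitute for the Bézout coefficients:
1 = 4 − 3
1 = −7 + 2·4
1 = 2·18 − 5·7
1 = −5·277 + 77·18
1 = 77·849 − 236·277
1 = −236·3673 + 1021·849
1 = 1021·11868 − 3299·3673
1 = −3299·98617 + 27413·11868
1 = 27413·110485 − 30712·98617
So 98617·(-30712) ≡ 1 (mod 110485), giving 98617⁻¹ ≡ 79773.
x ≡ 98617⁻¹·56805 ≡ 79773·56805 ≡ 73475 (mod 110485).

73475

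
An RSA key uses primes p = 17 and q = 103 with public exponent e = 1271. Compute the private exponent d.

φ(n) = (p−1)(q−1) = 16·102 = 1632.
Need d with 1271·d ≡ 1 (mod 1632). Apply the extended Euclidean algorithm:
1632 = 1×1271 + 361
1271 = 3×361 + 188
361 = 1×188 + 173
188 = 1×173 + 15
173 = 11×15 + 8
15 = 1×8 + 7
8 = 1×7 + 1
7 = 7×1 + 0
Back-substitute:
1 = 8 − 7
1 = −15 + 2·8
1 = 2·173 − 23·15
1 = −23·188 + 25·173
1 = 25·361 − 48·188
1 = −48·1271 + 169·361
1 = 169·1632 − 217·1271
So 1271·(-217) ≡ 1 (mod 1632), hence d ≡ -217 ≡ 1415 (mod 1632).

1415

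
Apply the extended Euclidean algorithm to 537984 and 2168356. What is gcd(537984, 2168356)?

4

Euclidean algorithm:
2168356 = 4*537984 + 16420
537984 = 32*16420 + 12544
16420 = 1*12544 + 3876
12544 = 3*3876 + 916
3876 = 4*916 + 212
916 = 4*212 + 68
212 = 3*68 + 8
68 = 8*8 + 4
8 = 2*4 + 0
gcd(537984, 2168356) = 4.
Working backward:
4 = 68 − 8·8
4 = −8·212 + 25·68
4 = 25·916 − 108·212
4 = −108·3876 + 457·916
4 = 457·12544 − 1479·3876
4 = −1479·16420 + 1936·12544
4 = 1936·537984 − 63431·16420
4 = −63431·2168356 + 255660·537984
So 4 = (-63431)·2168356 + (255660)·537984.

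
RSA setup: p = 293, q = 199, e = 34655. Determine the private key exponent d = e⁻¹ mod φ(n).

φ(n) = (p−1)(q−1) = 292·198 = 57816.
Need d with 34655·d ≡ 1 (mod 57816). Apply the extended Euclidean algorithm:
57816 = 1*34655 + 23161
34655 = 1*23161 + 11494
23161 = 2*11494 + 173
11494 = 66*173 + 76
173 = 2*76 + 21
76 = 3*21 + 13
21 = 1*13 + 8
13 = 1*8 + 5
8 = 1*5 + 3
5 = 1*3 + 2
3 = 1*2 + 1
2 = 2*1 + 0
Back-substitute:
1 = 3 − 2
1 = −5 + 2·3
1 = 2·8 − 3·5
1 = −3·13 + 5·8
1 = 5·21 − 8·13
1 = −8·76 + 29·21
1 = 29·173 − 66·76
1 = −66·11494 + 4385·173
1 = 4385·23161 − 8836·11494
1 = −8836·34655 + 13221·23161
1 = 13221·57816 − 22057·34655
So 34655·(-22057) ≡ 1 (mod 57816), hence d ≡ -22057 ≡ 35759 (mod 57816).

35759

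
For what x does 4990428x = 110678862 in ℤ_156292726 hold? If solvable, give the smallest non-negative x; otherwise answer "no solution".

27021907

First find gcd(4990428, 156292726):
156292726 = 31*4990428 + 1589458
4990428 = 3*1589458 + 222054
1589458 = 7*222054 + 35080
222054 = 6*35080 + 11574
35080 = 3*11574 + 358
11574 = 32*358 + 118
358 = 3*118 + 4
118 = 29*4 + 2
4 = 2*2 + 0
gcd = 2 and 2 | 110678862, so solutions exist. Divide through by 2: 2495214x ≡ 55339431 (mod 78146363).
Now find 2495214⁻¹ mod 78146363:
78146363 = 31·2495214 + 794729
2495214 = 3·794729 + 111027
794729 = 7·111027 + 17540
111027 = 6·17540 + 5787
17540 = 3·5787 + 179
5787 = 32·179 + 59
179 = 3·59 + 2
59 = 29·2 + 1
2 = 2·1 + 0
Back-substitute:
1 = 59 − 29·2
1 = −29·179 + 88·59
1 = 88·5787 − 2845·179
1 = −2845·17540 + 8623·5787
1 = 8623·111027 − 54583·17540
1 = −54583·794729 + 390704·111027
1 = 390704·2495214 − 1226695·794729
1 = −1226695·78146363 + 38418249·2495214
So 2495214⁻¹ ≡ 38418249 (mod 78146363).
Then x ≡ 38418249·55339431 ≡ 27021907 (mod 78146363); the smallest non-negative solution is x = 27021907.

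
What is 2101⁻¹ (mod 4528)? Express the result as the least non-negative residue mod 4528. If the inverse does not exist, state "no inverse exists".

Extended Euclidean algorithm:
4528 = 2×2101 + 326
2101 = 6×326 + 145
326 = 2×145 + 36
145 = 4×36 + 1
36 = 36×1 + 0
gcd = 1, so the inverse exists. Back-substitute:
1 = 145 − 4·36
1 = −4·326 + 9·145
1 = 9·2101 − 58·326
1 = −58·4528 + 125·2101
So 2101·125 ≡ 1 (mod 4528).

125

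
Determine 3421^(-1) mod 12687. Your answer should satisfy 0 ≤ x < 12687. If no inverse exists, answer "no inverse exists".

gcd(12687, 3421) by repeated division:
12687 = 3·3421 + 2424
3421 = 1·2424 + 997
2424 = 2·997 + 430
997 = 2·430 + 137
430 = 3·137 + 19
137 = 7·19 + 4
19 = 4·4 + 3
4 = 1·3 + 1
3 = 3·1 + 0
The gcd is 1. Working backward:
1 = 4 − 3
1 = −19 + 5·4
1 = 5·137 − 36·19
1 = −36·430 + 113·137
1 = 113·997 − 262·430
1 = −262·2424 + 637·997
1 = 637·3421 − 899·2424
1 = −899·12687 + 3334·3421
So 3421·3334 ≡ 1 (mod 12687).

3334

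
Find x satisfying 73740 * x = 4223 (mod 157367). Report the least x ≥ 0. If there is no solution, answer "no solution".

First find gcd(73740, 157367):
157367 = 2·73740 + 9887
73740 = 7·9887 + 4531
9887 = 2·4531 + 825
4531 = 5·825 + 406
825 = 2·406 + 13
406 = 31·13 + 3
13 = 4·3 + 1
3 = 3·1 + 0
gcd = 1, so a unique solution mod 157367 exists.
Back-substitute for the Bézout coefficients:
1 = 13 − 4·3
1 = −4·406 + 125·13
1 = 125·825 − 254·406
1 = −254·4531 + 1395·825
1 = 1395·9887 − 3044·4531
1 = −3044·73740 + 22703·9887
1 = 22703·157367 − 48450·73740
So 73740·(-48450) ≡ 1 (mod 157367), giving 73740⁻¹ ≡ 108917.
x ≡ 73740⁻¹·4223 ≡ 108917·4223 ≡ 130117 (mod 157367).

130117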